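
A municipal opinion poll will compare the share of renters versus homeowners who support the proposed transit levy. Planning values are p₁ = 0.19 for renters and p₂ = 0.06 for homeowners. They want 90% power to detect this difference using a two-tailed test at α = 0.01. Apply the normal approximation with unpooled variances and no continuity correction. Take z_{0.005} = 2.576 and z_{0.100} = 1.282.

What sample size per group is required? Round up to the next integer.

n = 186 per group

n = (z_{α/2} + z_β)² · [p₁(1−p₁) + p₂(1−p₂)] / (p₁ − p₂)²
  = (2.576 + 1.282)² · (0.19·0.81 + 0.06·0.94) / (0.13)²
  = (3.858)² · (0.1539 + 0.0564) / 0.0169
  = 14.8842 · 0.2103 / 0.0169
  = 185.22
Round up → n = 186 per group.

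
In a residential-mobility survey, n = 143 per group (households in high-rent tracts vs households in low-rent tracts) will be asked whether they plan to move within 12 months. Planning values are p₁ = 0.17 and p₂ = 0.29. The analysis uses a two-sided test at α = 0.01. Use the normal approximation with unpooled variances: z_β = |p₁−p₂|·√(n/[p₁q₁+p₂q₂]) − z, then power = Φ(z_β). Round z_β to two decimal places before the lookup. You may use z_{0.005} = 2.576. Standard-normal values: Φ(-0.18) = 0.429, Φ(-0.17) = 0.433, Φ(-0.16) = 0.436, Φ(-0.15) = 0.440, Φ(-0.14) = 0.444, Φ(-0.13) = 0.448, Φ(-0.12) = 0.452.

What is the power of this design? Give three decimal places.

Power ≈ 0.444

z_β = |p₁−p₂|·√(n/[p₁q₁+p₂q₂]) − z_{α/2}
    = 0.12 · √(143/0.3470) − 2.576
    = 0.12 · 20.3003 − 2.576
    = 2.4360 − 2.576 = -0.1400 → -0.14
Power = Φ(-0.14) = 0.444.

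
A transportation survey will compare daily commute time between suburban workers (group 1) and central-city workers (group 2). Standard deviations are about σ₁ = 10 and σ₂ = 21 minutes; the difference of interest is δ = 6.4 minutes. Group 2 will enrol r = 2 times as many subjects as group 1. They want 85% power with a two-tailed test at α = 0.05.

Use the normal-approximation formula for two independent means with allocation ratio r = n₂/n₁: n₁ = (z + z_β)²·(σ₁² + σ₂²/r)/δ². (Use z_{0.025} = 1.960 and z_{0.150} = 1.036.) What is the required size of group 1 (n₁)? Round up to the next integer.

n₁ = (z_{α/2} + z_β)² · (σ₁² + σ₂²/r) / δ²
   = (1.960 + 1.036)² · (10² + 21²/2) / 6.4²
   = 8.9760 · (100 + 220.5) / 40.96
   = 8.9760 · 320.5 / 40.96
   = 70.23
Round up → n₁ = 71; n₂ = r·n₁ = 2 × 71 = 142.

n₁ = 71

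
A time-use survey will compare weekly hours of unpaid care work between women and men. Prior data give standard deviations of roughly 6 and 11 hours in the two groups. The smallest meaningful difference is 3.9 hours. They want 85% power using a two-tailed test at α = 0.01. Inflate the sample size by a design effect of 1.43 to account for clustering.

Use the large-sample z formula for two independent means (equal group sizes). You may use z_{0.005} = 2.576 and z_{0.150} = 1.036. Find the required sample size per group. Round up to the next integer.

n = (z_{α/2} + z_β)² · (σ₁² + σ₂²) / δ²
  = (2.576 + 1.036)² · (6² + 11² = 157) / 3.9²
  = 13.0465 · 157 / 15.21
  = 134.67
Design effect: 1.43 × 134.67 = 192.58.
Round up → n = 193 per group.

n = 193 per group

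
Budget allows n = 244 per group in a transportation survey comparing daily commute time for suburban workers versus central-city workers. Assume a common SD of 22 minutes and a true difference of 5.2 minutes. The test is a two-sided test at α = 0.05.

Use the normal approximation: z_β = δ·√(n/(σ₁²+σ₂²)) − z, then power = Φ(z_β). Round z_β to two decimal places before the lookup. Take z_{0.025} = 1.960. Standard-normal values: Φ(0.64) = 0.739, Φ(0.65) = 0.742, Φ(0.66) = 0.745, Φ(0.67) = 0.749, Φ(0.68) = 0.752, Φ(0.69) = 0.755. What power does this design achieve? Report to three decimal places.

z_β = δ·√(n/(σ₁²+σ₂²)) − z_{α/2}
    = 5.2 · √(244/968) − 1.960
    = 5.2 · 0.50206 − 1.960
    = 2.6107 − 1.960 = 0.6507 → 0.65
Power = Φ(0.65) = 0.742.

Power ≈ 0.742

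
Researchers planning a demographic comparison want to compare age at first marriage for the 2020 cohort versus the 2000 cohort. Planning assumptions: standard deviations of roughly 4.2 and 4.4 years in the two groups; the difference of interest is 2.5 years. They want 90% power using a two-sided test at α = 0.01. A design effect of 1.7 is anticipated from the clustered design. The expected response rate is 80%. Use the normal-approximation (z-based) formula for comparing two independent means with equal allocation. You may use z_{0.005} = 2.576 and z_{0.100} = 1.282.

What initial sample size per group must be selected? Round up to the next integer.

n = (z_{α/2} + z_β)² · (σ₁² + σ₂²) / δ²
  = (2.576 + 1.282)² · (4.2² + 4.4² = 37) / 2.5²
  = 14.8842 · 37 / 6.25
  = 88.11
Design effect: 1.7 × 88.11 = 149.79.
Adjust for 80% response: 149.79 / 0.80 = 187.24.
Round up → n = 188 per group.

n = 188 per group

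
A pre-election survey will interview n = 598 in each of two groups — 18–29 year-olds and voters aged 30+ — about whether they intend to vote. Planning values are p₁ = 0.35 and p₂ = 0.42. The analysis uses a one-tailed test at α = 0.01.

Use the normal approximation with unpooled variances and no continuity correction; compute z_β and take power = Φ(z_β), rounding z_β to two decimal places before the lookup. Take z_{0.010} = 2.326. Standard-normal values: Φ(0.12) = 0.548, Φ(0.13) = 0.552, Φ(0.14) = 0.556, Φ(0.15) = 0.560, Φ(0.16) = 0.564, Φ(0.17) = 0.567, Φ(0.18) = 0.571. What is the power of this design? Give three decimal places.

Power ≈ 0.567

z_β = |p₁−p₂|·√(n/[p₁q₁+p₂q₂]) − z_α
    = 0.07 · √(598/0.4711) − 2.326
    = 0.07 · 35.6282 − 2.326
    = 2.4940 − 2.326 = 0.1680 → 0.17
Power = Φ(0.17) = 0.567.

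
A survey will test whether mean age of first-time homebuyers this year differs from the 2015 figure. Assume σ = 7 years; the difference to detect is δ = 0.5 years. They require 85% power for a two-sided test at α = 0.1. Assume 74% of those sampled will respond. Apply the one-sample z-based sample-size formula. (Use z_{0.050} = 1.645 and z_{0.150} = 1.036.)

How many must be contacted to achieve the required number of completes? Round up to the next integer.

n = (z_{α/2} + z_β)² · σ² / δ²
  = (1.645 + 1.036)² · 7² / 0.5²
  = 7.1878 · 49 / 0.25
  = 1408.80
Adjust for 74% response: 1408.80 / 0.74 = 1903.79.
Round up → n = 1904.

n = 1904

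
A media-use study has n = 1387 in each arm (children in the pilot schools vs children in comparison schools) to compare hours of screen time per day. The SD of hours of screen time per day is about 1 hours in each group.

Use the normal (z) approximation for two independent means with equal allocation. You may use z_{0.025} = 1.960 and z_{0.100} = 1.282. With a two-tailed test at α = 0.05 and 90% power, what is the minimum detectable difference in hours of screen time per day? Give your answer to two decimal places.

δ = (z_{α/2} + z_β) · √((σ₁²+σ₂²)/n)
  = (1.960 + 1.282) · √(2/1387)
  = 3.242 · √0.00144
  = 3.242 · 0.0380
  = 0.1231

Minimum detectable difference ≈ 0.12 hours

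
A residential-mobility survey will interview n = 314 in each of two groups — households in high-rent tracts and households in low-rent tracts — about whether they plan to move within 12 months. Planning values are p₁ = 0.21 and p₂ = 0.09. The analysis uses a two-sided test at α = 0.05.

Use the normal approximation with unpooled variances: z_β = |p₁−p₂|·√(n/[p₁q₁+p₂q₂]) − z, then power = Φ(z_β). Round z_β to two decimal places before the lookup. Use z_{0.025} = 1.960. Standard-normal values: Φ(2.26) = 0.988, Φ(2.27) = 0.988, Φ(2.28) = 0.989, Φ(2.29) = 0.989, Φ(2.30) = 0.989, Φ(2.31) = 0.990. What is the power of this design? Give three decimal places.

Power ≈ 0.990

z_β = |p₁−p₂|·√(n/[p₁q₁+p₂q₂]) − z_{α/2}
    = 0.12 · √(314/0.2478) − 1.960
    = 0.12 · 35.5971 − 1.960
    = 4.2716 − 1.960 = 2.3116 → 2.31
Power = Φ(2.31) = 0.990.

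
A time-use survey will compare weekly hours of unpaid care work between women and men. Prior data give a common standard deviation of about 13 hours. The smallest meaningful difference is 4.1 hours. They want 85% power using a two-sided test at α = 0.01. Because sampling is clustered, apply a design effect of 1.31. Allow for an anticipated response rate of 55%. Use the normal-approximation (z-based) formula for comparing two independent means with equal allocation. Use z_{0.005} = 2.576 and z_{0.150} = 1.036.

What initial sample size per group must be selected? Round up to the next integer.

n = 625 per group

n = (z_{α/2} + z_β)² · (σ₁² + σ₂²) / δ²
  = (2.576 + 1.036)² · (2·13² = 338) / 4.1²
  = 13.0465 · 338 / 16.81
  = 262.33
Design effect: 1.31 × 262.33 = 343.65.
Adjust for 55% response: 343.65 / 0.55 = 624.82.
Round up → n = 625 per group.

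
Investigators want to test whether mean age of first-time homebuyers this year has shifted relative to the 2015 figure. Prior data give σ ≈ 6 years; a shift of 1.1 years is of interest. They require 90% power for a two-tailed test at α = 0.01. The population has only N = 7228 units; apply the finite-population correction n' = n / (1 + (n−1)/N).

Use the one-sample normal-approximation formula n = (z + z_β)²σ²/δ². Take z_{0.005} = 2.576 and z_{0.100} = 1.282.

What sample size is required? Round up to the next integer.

n = (z_{α/2} + z_β)² · σ² / δ²
  = (2.576 + 1.282)² · 6² / 1.1²
  = 14.8842 · 36 / 1.21
  = 442.83
Finite-population correction (N = 7228): 442.83 / (1 + (442.83 − 1)/7228) = 417.32.
Round up → n = 418.

n = 418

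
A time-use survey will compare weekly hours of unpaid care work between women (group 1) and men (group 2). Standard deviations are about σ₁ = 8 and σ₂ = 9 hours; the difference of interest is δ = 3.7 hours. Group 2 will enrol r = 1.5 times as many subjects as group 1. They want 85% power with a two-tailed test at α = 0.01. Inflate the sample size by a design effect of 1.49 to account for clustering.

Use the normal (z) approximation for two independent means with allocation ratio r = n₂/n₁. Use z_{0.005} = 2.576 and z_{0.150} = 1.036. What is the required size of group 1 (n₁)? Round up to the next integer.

n₁ = 168

n₁ = (z_{α/2} + z_β)² · (σ₁² + σ₂²/r) / δ²
   = (2.576 + 1.036)² · (8² + 9²/1.5) / 3.7²
   = 13.0465 · (64 + 54) / 13.69
   = 13.0465 · 118 / 13.69
   = 112.45
Design effect: 1.49 × 112.45 = 167.56.
Round up → n₁ = 168; n₂ = r·n₁ = 1.5 × 168 = 252.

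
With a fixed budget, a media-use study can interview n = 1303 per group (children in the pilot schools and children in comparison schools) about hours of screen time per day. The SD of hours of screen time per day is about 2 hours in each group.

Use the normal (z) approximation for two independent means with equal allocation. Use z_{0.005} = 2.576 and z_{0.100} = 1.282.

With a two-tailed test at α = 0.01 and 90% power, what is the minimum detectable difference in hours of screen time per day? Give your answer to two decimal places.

Minimum detectable difference ≈ 0.30 hours

δ = (z_{α/2} + z_β) · √((σ₁²+σ₂²)/n)
  = (2.576 + 1.282) · √(8/1303)
  = 3.858 · √0.00614
  = 3.858 · 0.0784
  = 0.3023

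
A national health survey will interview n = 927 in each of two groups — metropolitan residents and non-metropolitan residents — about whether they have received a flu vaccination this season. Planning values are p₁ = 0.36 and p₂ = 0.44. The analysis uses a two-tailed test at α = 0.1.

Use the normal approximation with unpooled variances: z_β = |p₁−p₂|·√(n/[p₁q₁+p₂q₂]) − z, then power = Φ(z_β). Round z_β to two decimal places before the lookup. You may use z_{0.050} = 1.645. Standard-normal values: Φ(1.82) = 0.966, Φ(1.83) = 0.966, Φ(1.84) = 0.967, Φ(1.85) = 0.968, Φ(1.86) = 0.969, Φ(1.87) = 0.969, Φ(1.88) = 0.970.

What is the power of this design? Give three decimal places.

Power ≈ 0.970

z_β = |p₁−p₂|·√(n/[p₁q₁+p₂q₂]) − z_{α/2}
    = 0.08 · √(927/0.4768) − 1.645
    = 0.08 · 44.0932 − 1.645
    = 3.5275 − 1.645 = 1.8825 → 1.88
Power = Φ(1.88) = 0.970.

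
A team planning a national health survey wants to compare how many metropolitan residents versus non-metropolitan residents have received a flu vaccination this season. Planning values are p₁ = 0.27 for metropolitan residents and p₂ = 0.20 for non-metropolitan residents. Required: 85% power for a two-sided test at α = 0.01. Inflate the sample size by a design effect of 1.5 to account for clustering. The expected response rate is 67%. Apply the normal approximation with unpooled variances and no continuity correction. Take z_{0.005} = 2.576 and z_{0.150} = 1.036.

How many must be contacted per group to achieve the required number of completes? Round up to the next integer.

n = (z_{α/2} + z_β)² · [p₁(1−p₁) + p₂(1−p₂)] / (p₁ − p₂)²
  = (2.576 + 1.036)² · (0.27·0.73 + 0.20·0.80) / (0.07)²
  = (3.612)² · (0.1971 + 0.1600) / 0.0049
  = 13.0465 · 0.3571 / 0.0049
  = 950.80
Design effect: 1.5 × 950.80 = 1426.20.
Adjust for 67% response: 1426.20 / 0.67 = 2128.66.
Round up → n = 2129 per group.

n = 2129 per group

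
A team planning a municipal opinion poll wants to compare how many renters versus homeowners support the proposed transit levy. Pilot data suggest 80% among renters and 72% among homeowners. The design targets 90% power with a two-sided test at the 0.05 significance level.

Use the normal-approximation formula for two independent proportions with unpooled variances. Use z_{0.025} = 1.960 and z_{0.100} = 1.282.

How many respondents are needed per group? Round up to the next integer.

n = 594 per group

n = (z_{α/2} + z_β)² · [p₁(1−p₁) + p₂(1−p₂)] / (p₁ − p₂)²
  = (1.960 + 1.282)² · (0.80·0.20 + 0.72·0.28) / (0.08)²
  = (3.242)² · (0.1600 + 0.2016) / 0.0064
  = 10.5106 · 0.3616 / 0.0064
  = 593.85
Round up → n = 594 per group.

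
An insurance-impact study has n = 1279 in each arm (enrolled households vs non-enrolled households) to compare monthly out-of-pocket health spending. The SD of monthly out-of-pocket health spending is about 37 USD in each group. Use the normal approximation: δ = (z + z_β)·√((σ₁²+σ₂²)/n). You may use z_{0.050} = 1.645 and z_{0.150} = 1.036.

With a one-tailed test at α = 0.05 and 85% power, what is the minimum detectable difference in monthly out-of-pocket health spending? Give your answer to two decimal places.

Minimum detectable difference ≈ 3.92 USD

δ = (z_α + z_β) · √((σ₁²+σ₂²)/n)
  = (1.645 + 1.036) · √(2738/1279)
  = 2.681 · √2.1407
  = 2.681 · 1.4631
  = 3.9226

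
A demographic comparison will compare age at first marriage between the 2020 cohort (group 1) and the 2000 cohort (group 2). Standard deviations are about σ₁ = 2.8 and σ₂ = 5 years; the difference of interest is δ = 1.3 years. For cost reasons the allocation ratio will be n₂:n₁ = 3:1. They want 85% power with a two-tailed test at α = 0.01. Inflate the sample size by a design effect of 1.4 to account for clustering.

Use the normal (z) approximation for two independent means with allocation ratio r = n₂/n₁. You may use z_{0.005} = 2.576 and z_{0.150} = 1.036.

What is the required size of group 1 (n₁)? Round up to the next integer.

n₁ = 175

n₁ = (z_{α/2} + z_β)² · (σ₁² + σ₂²/r) / δ²
   = (2.576 + 1.036)² · (2.8² + 5²/3) / 1.3²
   = 13.0465 · (7.84 + 8.3333) / 1.69
   = 13.0465 · 16.1733 / 1.69
   = 124.86
Design effect: 1.4 × 124.86 = 174.80.
Round up → n₁ = 175; n₂ = r·n₁ = 3 × 175 = 525.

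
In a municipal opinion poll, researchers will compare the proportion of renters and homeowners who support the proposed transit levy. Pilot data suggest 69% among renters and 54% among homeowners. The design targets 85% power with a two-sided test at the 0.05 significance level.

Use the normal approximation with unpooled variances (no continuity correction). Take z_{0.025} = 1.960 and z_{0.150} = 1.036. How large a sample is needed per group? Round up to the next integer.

n = 185 per group

n = (z_{α/2} + z_β)² · [p₁(1−p₁) + p₂(1−p₂)] / (p₁ − p₂)²
  = (1.960 + 1.036)² · (0.69·0.31 + 0.54·0.46) / (0.15)²
  = (2.996)² · (0.2139 + 0.2484) / 0.0225
  = 8.9760 · 0.4623 / 0.0225
  = 184.43
Round up → n = 185 per group.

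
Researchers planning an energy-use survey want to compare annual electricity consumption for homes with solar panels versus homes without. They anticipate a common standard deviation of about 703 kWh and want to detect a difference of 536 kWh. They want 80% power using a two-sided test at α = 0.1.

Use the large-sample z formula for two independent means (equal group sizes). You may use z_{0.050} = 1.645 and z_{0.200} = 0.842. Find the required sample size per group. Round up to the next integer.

n = (z_{α/2} + z_β)² · (σ₁² + σ₂²) / δ²
  = (1.645 + 0.842)² · (2·703² = 988418) / 536²
  = 6.1852 · 988418 / 287296
  = 21.28
Round up → n = 22 per group.

n = 22 per group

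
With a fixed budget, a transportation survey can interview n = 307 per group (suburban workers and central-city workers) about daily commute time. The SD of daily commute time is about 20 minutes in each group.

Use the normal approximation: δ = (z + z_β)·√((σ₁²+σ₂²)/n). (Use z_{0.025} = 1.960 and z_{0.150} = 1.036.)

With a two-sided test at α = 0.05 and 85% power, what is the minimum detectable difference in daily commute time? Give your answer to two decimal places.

Minimum detectable difference ≈ 4.84 minutes

δ = (z_{α/2} + z_β) · √((σ₁²+σ₂²)/n)
  = (1.960 + 1.036) · √(800/307)
  = 2.996 · √2.6059
  = 2.996 · 1.6143
  = 4.8363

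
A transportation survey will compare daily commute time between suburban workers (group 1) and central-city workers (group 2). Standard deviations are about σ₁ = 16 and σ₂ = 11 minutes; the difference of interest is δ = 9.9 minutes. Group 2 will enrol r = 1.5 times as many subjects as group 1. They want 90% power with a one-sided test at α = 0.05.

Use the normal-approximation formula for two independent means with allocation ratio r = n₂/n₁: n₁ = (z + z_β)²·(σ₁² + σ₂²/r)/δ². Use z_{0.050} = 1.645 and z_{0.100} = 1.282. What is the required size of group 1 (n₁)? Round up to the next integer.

n₁ = 30

n₁ = (z_α + z_β)² · (σ₁² + σ₂²/r) / δ²
   = (1.645 + 1.282)² · (16² + 11²/1.5) / 9.9²
   = 8.5673 · (256 + 80.6667) / 98.01
   = 8.5673 · 336.6667 / 98.01
   = 29.43
Round up → n₁ = 30; n₂ = r·n₁ = 1.5 × 30 = 45.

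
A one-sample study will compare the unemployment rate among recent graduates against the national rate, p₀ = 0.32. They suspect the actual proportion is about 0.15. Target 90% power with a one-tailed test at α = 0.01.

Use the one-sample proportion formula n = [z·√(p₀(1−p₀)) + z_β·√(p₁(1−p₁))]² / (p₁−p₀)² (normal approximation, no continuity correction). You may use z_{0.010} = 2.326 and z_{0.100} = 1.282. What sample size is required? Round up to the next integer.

n = 83

n = [z_α·√(p₀q₀) + z_β·√(p₁q₁)]² / (p₁ − p₀)²
  = [2.326·√(0.32·0.68) + 1.282·√(0.15·0.85)]² / (-0.17)²
  = [2.326·0.4665 + 1.282·0.3571]² / 0.0289
  = [1.5428]² / 0.0289
  = 82.36
Round up → n = 83.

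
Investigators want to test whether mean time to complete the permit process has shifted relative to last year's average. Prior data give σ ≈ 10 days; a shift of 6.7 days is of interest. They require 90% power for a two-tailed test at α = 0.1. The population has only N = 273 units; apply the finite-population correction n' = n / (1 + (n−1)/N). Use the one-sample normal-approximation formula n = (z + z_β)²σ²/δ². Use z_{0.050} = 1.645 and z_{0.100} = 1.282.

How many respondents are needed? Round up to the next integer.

n = (z_{α/2} + z_β)² · σ² / δ²
  = (1.645 + 1.282)² · 10² / 6.7²
  = 8.5673 · 100 / 44.89
  = 19.09
Finite-population correction (N = 273): 19.09 / (1 + (19.09 − 1)/273) = 17.90.
Round up → n = 18.

n = 18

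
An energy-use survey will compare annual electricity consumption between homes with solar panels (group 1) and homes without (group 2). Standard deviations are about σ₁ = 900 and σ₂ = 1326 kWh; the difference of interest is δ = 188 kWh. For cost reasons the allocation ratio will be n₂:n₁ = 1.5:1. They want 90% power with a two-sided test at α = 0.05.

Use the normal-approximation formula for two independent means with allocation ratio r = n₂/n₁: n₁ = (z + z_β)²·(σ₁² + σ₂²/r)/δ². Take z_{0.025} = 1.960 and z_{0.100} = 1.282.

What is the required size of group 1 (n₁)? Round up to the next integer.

n₁ = 590

n₁ = (z_{α/2} + z_β)² · (σ₁² + σ₂²/r) / δ²
   = (1.960 + 1.282)² · (900² + 1326²/1.5) / 188²
   = 10.5106 · (810000 + 1172184) / 35344
   = 10.5106 · 1982184 / 35344
   = 589.46
Round up → n₁ = 590; n₂ = r·n₁ = 1.5 × 590 = 885.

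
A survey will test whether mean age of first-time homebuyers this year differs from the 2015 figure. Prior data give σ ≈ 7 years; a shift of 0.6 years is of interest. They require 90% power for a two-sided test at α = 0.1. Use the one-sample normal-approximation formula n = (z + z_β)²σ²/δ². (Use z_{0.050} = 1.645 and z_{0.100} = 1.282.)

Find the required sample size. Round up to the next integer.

n = 1167

n = (z_{α/2} + z_β)² · σ² / δ²
  = (1.645 + 1.282)² · 7² / 0.6²
  = 8.5673 · 49 / 0.36
  = 1166.11
Round up → n = 1167.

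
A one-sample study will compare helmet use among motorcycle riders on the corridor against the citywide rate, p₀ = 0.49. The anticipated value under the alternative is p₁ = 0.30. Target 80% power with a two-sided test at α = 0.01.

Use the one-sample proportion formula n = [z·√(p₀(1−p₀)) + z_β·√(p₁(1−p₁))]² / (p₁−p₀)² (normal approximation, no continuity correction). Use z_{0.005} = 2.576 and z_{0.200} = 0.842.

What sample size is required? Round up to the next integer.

n = 78

n = [z_{α/2}·√(p₀q₀) + z_β·√(p₁q₁)]² / (p₁ − p₀)²
  = [2.576·√(0.49·0.51) + 0.842·√(0.30·0.70)]² / (-0.19)²
  = [2.576·0.4999 + 0.842·0.4583]² / 0.0361
  = [1.6736]² / 0.0361
  = 77.59
Round up → n = 78.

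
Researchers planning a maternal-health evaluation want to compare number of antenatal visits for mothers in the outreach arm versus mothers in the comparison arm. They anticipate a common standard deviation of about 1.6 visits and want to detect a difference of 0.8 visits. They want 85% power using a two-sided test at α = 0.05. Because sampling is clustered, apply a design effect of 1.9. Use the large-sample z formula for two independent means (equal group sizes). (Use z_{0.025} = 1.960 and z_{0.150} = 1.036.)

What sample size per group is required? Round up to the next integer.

n = (z_{α/2} + z_β)² · (σ₁² + σ₂²) / δ²
  = (1.960 + 1.036)² · (2·1.6² = 5.12) / 0.8²
  = 8.9760 · 5.12 / 0.64
  = 71.81
Design effect: 1.9 × 71.81 = 136.44.
Round up → n = 137 per group.

n = 137 per group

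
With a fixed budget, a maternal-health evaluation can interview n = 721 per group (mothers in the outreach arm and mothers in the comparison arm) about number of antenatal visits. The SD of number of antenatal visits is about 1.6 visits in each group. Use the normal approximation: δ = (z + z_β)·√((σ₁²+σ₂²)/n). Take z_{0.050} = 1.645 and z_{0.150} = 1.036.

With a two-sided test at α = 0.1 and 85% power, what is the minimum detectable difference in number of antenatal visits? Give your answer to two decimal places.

Minimum detectable difference ≈ 0.23 visits

δ = (z_{α/2} + z_β) · √((σ₁²+σ₂²)/n)
  = (1.645 + 1.036) · √(5.12/721)
  = 2.681 · √0.0071
  = 2.681 · 0.0843
  = 0.2259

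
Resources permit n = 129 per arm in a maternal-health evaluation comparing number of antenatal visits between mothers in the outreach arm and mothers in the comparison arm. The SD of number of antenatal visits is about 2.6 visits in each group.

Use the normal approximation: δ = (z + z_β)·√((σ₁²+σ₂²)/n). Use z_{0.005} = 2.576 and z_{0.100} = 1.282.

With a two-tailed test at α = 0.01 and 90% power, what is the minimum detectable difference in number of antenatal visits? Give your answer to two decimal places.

δ = (z_{α/2} + z_β) · √((σ₁²+σ₂²)/n)
  = (2.576 + 1.282) · √(13.52/129)
  = 3.858 · √0.10481
  = 3.858 · 0.3237
  = 1.2490

Minimum detectable difference ≈ 1.25 visits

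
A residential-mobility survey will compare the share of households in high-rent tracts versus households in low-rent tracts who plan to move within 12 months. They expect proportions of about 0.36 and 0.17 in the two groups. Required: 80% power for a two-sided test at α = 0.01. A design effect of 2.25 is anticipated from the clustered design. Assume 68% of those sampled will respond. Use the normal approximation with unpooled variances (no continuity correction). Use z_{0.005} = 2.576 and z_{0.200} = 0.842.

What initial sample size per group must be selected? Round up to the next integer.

n = (z_{α/2} + z_β)² · [p₁(1−p₁) + p₂(1−p₂)] / (p₁ − p₂)²
  = (2.576 + 0.842)² · (0.36·0.64 + 0.17·0.83) / (0.19)²
  = (3.418)² · (0.2304 + 0.1411) / 0.0361
  = 11.6827 · 0.3715 / 0.0361
  = 120.23
Design effect: 2.25 × 120.23 = 270.51.
Adjust for 68% response: 270.51 / 0.68 = 397.80.
Round up → n = 398 per group.

n = 398 per group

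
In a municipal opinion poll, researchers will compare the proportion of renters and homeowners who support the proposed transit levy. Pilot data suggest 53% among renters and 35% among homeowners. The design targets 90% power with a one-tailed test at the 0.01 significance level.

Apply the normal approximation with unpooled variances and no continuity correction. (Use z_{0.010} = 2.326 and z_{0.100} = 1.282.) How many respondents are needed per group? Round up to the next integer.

n = (z_α + z_β)² · [p₁(1−p₁) + p₂(1−p₂)] / (p₁ − p₂)²
  = (2.326 + 1.282)² · (0.53·0.47 + 0.35·0.65) / (0.18)²
  = (3.608)² · (0.2491 + 0.2275) / 0.0324
  = 13.0177 · 0.4766 / 0.0324
  = 191.49
Round up → n = 192 per group.

n = 192 per group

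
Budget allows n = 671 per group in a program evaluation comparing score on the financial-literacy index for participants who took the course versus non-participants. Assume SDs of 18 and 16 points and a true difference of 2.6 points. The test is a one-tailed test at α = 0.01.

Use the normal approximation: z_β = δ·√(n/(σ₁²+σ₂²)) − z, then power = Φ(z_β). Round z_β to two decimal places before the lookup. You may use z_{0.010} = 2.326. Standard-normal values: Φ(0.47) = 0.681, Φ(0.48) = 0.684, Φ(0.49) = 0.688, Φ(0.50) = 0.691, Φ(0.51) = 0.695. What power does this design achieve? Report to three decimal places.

z_β = δ·√(n/(σ₁²+σ₂²)) − z_α
    = 2.6 · √(671/580) − 2.326
    = 2.6 · 1.07559 − 2.326
    = 2.7965 − 2.326 = 0.4705 → 0.47
Power = Φ(0.47) = 0.681.

Power ≈ 0.681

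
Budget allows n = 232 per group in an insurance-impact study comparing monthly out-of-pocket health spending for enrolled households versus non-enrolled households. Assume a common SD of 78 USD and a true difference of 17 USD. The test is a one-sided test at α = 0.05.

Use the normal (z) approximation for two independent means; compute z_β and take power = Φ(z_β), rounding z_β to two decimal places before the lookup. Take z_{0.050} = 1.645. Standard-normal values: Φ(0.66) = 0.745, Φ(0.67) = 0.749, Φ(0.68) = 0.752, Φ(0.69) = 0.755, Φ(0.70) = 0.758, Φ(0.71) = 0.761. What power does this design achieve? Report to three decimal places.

z_β = δ·√(n/(σ₁²+σ₂²)) − z_α
    = 17 · √(232/12168) − 1.645
    = 17 · 0.13808 − 1.645
    = 2.3474 − 1.645 = 0.7024 → 0.70
Power = Φ(0.70) = 0.758.

Power ≈ 0.758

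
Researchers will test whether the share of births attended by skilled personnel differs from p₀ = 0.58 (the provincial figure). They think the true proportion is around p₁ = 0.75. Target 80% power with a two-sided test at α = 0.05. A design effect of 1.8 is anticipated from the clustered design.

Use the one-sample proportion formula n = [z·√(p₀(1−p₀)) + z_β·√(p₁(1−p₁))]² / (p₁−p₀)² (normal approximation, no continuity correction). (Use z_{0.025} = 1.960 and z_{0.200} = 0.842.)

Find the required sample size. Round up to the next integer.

n = [z_{α/2}·√(p₀q₀) + z_β·√(p₁q₁)]² / (p₁ − p₀)²
  = [1.960·√(0.58·0.42) + 0.842·√(0.75·0.25)]² / (0.17)²
  = [1.960·0.4936 + 0.842·0.4330]² / 0.0289
  = [1.3320]² / 0.0289
  = 61.39
Design effect: 1.8 × 61.39 = 110.50.
Round up → n = 111.

n = 111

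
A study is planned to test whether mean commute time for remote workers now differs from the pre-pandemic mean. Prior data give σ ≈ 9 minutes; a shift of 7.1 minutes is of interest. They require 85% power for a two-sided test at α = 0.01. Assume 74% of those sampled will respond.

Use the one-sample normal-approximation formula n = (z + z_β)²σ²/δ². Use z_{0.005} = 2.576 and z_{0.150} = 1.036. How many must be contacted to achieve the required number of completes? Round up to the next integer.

n = (z_{α/2} + z_β)² · σ² / δ²
  = (2.576 + 1.036)² · 9² / 7.1²
  = 13.0465 · 81 / 50.41
  = 20.96
Adjust for 74% response: 20.96 / 0.74 = 28.33.
Round up → n = 29.

n = 29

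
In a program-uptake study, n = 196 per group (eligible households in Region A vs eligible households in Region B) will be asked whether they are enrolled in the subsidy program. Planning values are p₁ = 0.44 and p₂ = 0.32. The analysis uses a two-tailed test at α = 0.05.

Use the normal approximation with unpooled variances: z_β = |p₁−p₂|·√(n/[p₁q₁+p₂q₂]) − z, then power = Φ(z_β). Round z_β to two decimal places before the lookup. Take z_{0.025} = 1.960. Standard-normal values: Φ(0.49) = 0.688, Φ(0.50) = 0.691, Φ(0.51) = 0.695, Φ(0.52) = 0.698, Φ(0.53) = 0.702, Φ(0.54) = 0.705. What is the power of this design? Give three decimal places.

z_β = |p₁−p₂|·√(n/[p₁q₁+p₂q₂]) − z_{α/2}
    = 0.12 · √(196/0.4640) − 1.960
    = 0.12 · 20.5527 − 1.960
    = 2.4663 − 1.960 = 0.5063 → 0.51
Power = Φ(0.51) = 0.695.

Power ≈ 0.695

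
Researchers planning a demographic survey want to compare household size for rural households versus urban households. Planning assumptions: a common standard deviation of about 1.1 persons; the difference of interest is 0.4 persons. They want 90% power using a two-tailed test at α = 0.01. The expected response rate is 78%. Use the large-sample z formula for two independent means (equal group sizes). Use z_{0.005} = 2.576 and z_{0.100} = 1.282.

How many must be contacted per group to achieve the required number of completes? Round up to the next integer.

n = 289 per group

n = (z_{α/2} + z_β)² · (σ₁² + σ₂²) / δ²
  = (2.576 + 1.282)² · (2·1.1² = 2.42) / 0.4²
  = 14.8842 · 2.42 / 0.16
  = 225.12
Adjust for 78% response: 225.12 / 0.78 = 288.62.
Round up → n = 289 per group.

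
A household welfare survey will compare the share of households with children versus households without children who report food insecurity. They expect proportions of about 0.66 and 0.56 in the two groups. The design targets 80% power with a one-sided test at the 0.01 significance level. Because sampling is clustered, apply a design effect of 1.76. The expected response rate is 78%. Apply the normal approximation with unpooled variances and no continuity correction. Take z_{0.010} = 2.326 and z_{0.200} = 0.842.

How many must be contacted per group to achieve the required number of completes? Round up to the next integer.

n = (z_α + z_β)² · [p₁(1−p₁) + p₂(1−p₂)] / (p₁ − p₂)²
  = (2.326 + 0.842)² · (0.66·0.34 + 0.56·0.44) / (0.10)²
  = (3.168)² · (0.2244 + 0.2464) / 0.0100
  = 10.0362 · 0.4708 / 0.0100
  = 472.51
Design effect: 1.76 × 472.51 = 831.61.
Adjust for 78% response: 831.61 / 0.78 = 1066.17.
Round up → n = 1067 per group.

n = 1067 per group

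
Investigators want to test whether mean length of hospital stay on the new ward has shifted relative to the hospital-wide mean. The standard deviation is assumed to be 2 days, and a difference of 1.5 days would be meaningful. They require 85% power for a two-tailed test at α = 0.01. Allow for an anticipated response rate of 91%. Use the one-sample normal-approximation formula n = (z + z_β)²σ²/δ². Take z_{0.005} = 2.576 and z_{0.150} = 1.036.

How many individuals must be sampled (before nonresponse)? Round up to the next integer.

n = (z_{α/2} + z_β)² · σ² / δ²
  = (2.576 + 1.036)² · 2² / 1.5²
  = 13.0465 · 4 / 2.25
  = 23.19
Adjust for 91% response: 23.19 / 0.91 = 25.49.
Round up → n = 26.

n = 26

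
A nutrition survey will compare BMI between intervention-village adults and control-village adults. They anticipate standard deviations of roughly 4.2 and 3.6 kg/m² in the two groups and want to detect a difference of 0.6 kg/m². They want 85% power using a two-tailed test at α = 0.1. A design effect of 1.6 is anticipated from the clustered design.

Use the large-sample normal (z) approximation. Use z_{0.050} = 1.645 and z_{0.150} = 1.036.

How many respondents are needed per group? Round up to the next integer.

n = 978 per group

n = (z_{α/2} + z_β)² · (σ₁² + σ₂²) / δ²
  = (1.645 + 1.036)² · (4.2² + 3.6² = 30.6) / 0.6²
  = 7.1878 · 30.6 / 0.36
  = 610.96
Design effect: 1.6 × 610.96 = 977.54.
Round up → n = 978 per group.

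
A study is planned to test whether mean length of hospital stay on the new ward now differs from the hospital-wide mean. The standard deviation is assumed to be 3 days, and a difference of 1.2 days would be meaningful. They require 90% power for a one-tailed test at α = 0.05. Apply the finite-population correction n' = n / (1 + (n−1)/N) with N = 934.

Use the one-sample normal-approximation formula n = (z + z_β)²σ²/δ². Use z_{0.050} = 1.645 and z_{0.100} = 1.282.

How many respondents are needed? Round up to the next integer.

n = (z_α + z_β)² · σ² / δ²
  = (1.645 + 1.282)² · 3² / 1.2²
  = 8.5673 · 9 / 1.44
  = 53.55
Finite-population correction (N = 934): 53.55 / (1 + (53.55 − 1)/934) = 50.69.
Round up → n = 51.

n = 51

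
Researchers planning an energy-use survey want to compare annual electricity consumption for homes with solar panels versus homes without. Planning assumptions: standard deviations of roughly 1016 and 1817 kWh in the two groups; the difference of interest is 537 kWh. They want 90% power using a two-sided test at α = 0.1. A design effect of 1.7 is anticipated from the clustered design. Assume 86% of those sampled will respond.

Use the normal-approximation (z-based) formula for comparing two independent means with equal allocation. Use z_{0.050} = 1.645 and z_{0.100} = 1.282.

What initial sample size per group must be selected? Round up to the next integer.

n = 255 per group

n = (z_{α/2} + z_β)² · (σ₁² + σ₂²) / δ²
  = (1.645 + 1.282)² · (1016² + 1817² = 4333745) / 537²
  = 8.5673 · 4333745 / 288369
  = 128.75
Design effect: 1.7 × 128.75 = 218.88.
Adjust for 86% response: 218.88 / 0.86 = 254.51.
Round up → n = 255 per group.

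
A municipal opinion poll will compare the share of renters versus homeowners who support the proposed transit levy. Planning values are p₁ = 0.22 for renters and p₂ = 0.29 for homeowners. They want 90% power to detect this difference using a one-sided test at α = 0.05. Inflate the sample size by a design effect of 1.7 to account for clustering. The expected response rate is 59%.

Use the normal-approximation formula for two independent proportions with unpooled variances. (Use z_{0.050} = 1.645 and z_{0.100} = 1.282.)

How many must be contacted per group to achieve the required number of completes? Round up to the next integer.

n = 1902 per group

n = (z_α + z_β)² · [p₁(1−p₁) + p₂(1−p₂)] / (p₁ − p₂)²
  = (1.645 + 1.282)² · (0.22·0.78 + 0.29·0.71) / (-0.07)²
  = (2.927)² · (0.1716 + 0.2059) / 0.0049
  = 8.5673 · 0.3775 / 0.0049
  = 660.03
Design effect: 1.7 × 660.03 = 1122.06.
Adjust for 59% response: 1122.06 / 0.59 = 1901.79.
Round up → n = 1902 per group.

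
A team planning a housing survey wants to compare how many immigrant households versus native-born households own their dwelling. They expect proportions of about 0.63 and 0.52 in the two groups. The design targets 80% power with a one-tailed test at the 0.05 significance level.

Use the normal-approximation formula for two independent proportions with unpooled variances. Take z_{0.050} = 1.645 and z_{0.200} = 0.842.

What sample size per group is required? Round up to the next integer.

n = (z_α + z_β)² · [p₁(1−p₁) + p₂(1−p₂)] / (p₁ − p₂)²
  = (1.645 + 0.842)² · (0.63·0.37 + 0.52·0.48) / (0.11)²
  = (2.487)² · (0.2331 + 0.2496) / 0.0121
  = 6.1852 · 0.4827 / 0.0121
  = 246.74
Round up → n = 247 per group.

n = 247 per group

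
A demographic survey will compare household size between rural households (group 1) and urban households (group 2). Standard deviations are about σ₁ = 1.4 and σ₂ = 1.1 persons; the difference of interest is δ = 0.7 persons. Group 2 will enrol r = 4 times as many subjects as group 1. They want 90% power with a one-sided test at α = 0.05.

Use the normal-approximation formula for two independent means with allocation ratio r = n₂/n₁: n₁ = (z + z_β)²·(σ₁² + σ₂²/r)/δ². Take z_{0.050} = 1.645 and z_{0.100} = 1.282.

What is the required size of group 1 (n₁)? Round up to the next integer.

n₁ = (z_α + z_β)² · (σ₁² + σ₂²/r) / δ²
   = (1.645 + 1.282)² · (1.4² + 1.1²/4) / 0.7²
   = 8.5673 · (1.96 + 0.3025) / 0.49
   = 8.5673 · 2.2625 / 0.49
   = 39.56
Round up → n₁ = 40; n₂ = r·n₁ = 4 × 40 = 160.

n₁ = 40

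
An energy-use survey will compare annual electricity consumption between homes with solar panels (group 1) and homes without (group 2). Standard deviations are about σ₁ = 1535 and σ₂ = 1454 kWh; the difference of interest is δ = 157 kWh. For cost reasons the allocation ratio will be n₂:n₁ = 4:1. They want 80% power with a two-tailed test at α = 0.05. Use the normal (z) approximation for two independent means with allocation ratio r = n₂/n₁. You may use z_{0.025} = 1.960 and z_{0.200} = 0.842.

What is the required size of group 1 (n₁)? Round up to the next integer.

n₁ = (z_{α/2} + z_β)² · (σ₁² + σ₂²/r) / δ²
   = (1.960 + 0.842)² · (1535² + 1454²/4) / 157²
   = 7.8512 · (2356225 + 528529) / 24649
   = 7.8512 · 2884754 / 24649
   = 918.85
Round up → n₁ = 919; n₂ = r·n₁ = 4 × 919 = 3676.

n₁ = 919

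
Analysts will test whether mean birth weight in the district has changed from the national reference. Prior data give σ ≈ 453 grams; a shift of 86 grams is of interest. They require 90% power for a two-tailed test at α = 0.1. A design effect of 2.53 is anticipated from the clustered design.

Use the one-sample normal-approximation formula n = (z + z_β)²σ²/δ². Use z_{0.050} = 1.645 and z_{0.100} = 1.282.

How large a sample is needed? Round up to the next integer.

n = 602

n = (z_{α/2} + z_β)² · σ² / δ²
  = (1.645 + 1.282)² · 453² / 86²
  = 8.5673 · 205209 / 7396
  = 237.71
Design effect: 2.53 × 237.71 = 601.40.
Round up → n = 602.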